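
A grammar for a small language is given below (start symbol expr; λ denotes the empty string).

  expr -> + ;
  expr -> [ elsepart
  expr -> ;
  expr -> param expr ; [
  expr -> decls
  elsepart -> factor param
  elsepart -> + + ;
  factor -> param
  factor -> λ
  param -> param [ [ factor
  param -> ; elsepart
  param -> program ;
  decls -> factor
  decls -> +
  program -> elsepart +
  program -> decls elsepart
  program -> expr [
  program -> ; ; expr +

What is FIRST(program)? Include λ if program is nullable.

From program -> elsepart +: add FIRST(elsepart) = { +, ;, [ }.
From program -> decls elsepart: decls nullable, take FIRST(decls) ∪ FIRST(elsepart) = { +, ;, [ }.
From program -> expr [: expr nullable, take FIRST(expr) ∪ {[} = { +, ;, [ }.
program -> ; ; expr + contributes {;}.
Union: FIRST(program) = { +, ;, [ }.

{ +, ;, [ }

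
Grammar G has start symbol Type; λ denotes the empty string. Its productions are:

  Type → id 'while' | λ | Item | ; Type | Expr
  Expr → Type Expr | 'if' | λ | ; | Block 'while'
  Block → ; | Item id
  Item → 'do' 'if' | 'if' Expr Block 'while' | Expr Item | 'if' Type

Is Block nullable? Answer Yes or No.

No

Nullable nonterminals: Expr, Type.
No production of Block has an RHS whose symbols are all nullable, so Block is not nullable.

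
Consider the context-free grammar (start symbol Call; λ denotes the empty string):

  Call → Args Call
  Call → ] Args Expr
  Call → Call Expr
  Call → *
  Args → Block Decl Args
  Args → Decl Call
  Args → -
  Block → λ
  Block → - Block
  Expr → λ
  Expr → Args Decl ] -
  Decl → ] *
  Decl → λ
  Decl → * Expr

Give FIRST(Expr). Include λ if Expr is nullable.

Expr → λ contributes λ.
From Expr → Args Decl ] -: add FIRST(Args) = { *, -, ] }.
Union: FIRST(Expr) = { *, -, ], λ }.

{ *, -, ], λ }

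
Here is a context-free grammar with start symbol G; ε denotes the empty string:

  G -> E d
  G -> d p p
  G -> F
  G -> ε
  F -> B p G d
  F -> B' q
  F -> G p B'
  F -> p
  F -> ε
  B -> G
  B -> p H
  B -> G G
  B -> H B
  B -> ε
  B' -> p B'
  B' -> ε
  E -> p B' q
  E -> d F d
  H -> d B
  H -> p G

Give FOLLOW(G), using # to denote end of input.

G is the start symbol, so # ∈ FOLLOW(G).
In F -> B p G d: add FIRST(d) = { d }.
In F -> G p B': add FIRST(p B') = { p }.
In B -> G: G is at the end, add FOLLOW(B) = { d, p, q }.
In B -> G G: add FIRST(G)\{ε} = { d, p, q }.
  Since G is nullable, also add FOLLOW(B) = { d, p, q }.
In B -> G G: G is at the end, add FOLLOW(B) = { d, p, q }.
In H -> p G: G is at the end, add FOLLOW(H) = { d, p, q }.
Union: FOLLOW(G) = { #, d, p, q }.

{ #, d, p, q }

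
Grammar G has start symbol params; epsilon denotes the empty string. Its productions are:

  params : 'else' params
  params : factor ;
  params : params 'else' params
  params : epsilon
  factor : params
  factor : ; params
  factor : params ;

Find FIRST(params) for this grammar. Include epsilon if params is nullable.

params : 'else' params contributes {'else'}.
From params : factor ;: factor nullable, take FIRST(factor) ∪ {;} = { 'else', ; }.
From params : params 'else' params: params nullable, take FIRST(params) ∪ {'else'} = { 'else', ; }.
params : epsilon contributes epsilon.
Union: FIRST(params) = { 'else', ;, epsilon }.

{ 'else', ;, epsilon }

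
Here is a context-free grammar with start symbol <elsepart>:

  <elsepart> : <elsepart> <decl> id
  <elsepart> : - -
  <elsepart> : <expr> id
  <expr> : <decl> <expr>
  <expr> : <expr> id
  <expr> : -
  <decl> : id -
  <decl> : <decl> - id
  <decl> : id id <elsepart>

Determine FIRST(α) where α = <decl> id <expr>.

Add FIRST(<decl>) = { id }; <decl> is not nullable, stop.

{ id }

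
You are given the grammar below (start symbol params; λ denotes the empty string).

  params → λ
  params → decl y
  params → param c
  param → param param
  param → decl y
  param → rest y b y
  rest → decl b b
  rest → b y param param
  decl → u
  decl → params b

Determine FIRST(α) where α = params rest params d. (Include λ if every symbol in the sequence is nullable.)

{ b, u }

Add FIRST(params)\{λ} = { b, u }; params is nullable, continue.
Add FIRST(rest) = { b, u }; rest is not nullable, stop.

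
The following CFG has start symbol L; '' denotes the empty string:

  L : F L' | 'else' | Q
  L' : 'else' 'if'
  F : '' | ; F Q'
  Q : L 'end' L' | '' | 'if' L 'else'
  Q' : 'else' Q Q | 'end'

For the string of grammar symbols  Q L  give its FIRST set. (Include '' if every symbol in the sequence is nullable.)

{ 'else', 'end', 'if', ;, '' }

Add FIRST(Q)\{''} = { 'else', 'end', 'if', ; }; Q is nullable, continue.
Add FIRST(L)\{''} = { 'else', 'end', 'if', ; }; L is nullable, continue.
Every symbol is nullable, so include ''.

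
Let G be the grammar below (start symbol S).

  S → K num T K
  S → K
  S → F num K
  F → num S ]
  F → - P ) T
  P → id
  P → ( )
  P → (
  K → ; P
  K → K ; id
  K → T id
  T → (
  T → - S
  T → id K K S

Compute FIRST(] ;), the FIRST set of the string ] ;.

] is a terminal; add {]} and stop.

{ ] }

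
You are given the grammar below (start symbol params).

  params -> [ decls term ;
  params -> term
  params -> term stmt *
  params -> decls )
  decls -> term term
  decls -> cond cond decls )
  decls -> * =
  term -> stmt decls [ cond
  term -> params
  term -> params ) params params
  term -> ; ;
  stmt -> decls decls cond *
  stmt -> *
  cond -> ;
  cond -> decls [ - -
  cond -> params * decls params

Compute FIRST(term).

{ *, ;, [ }

From term -> stmt decls [ cond: add FIRST(stmt) = { *, ;, [ }.
From term -> params: add FIRST(params) = { *, ;, [ }.
From term -> params ) params params: add FIRST(params) = { *, ;, [ }.
term -> ; ; contributes {;}.
Union: FIRST(term) = { *, ;, [ }.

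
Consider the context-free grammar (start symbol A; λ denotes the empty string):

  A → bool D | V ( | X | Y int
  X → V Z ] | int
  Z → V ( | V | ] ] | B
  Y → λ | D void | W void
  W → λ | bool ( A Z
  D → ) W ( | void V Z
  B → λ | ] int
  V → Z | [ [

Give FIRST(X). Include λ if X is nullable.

{ (, [, ], int }

From X → V Z ]: V, Z nullable, take FIRST(V) ∪ FIRST(Z) ∪ {]} = { (, [, ] }.
X → int contributes {int}.
Union: FIRST(X) = { (, [, ], int }.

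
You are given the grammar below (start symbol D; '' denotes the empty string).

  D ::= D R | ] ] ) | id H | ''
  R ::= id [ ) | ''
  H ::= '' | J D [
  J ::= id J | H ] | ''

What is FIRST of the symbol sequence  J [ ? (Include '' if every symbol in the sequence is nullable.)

{ [, ], id }

Add FIRST(J)\{''} = { [, ], id }; J is nullable, continue.
[ is a terminal; add {[} and stop.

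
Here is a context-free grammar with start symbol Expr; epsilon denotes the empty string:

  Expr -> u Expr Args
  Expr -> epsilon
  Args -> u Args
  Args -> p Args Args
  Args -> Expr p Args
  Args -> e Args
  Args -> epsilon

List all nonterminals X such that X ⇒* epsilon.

{ Args, Expr }

Directly nullable (have an epsilon-production): Expr, Args.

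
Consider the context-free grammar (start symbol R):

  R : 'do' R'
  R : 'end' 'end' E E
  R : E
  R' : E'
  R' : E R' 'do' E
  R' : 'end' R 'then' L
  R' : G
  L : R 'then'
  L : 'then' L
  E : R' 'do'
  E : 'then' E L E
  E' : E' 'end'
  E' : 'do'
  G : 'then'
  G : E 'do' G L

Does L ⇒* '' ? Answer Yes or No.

No

No nonterminal in this grammar is nullable.
No production of L has an RHS whose symbols are all nullable, so L is not nullable.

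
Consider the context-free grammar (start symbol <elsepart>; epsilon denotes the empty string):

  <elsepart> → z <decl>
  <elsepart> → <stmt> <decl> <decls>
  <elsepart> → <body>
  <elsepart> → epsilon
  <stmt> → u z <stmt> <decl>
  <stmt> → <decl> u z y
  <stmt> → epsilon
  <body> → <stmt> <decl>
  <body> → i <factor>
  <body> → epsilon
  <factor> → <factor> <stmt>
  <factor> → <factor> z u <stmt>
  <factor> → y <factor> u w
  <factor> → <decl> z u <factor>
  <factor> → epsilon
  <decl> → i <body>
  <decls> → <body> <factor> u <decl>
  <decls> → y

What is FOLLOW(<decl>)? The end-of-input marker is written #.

In <elsepart> → z <decl>: <decl> is at the end, add FOLLOW(<elsepart>) = { # }.
In <elsepart> → <stmt> <decl> <decls>: add FIRST(<decls>) = { i, u, y, z }.
In <stmt> → u z <stmt> <decl>: <decl> is at the end, add FOLLOW(<stmt>) = { #, i, u, y, z }.
In <stmt> → <decl> u z y: add FIRST(u z y) = { u }.
In <body> → <stmt> <decl>: <decl> is at the end, add FOLLOW(<body>) = { #, i, u, y, z }.
In <factor> → <decl> z u <factor>: add FIRST(z u <factor>) = { z }.
In <decls> → <body> <factor> u <decl>: <decl> is at the end, add FOLLOW(<decls>) = { # }.
Union: FOLLOW(<decl>) = { #, i, u, y, z }.

{ #, i, u, y, z }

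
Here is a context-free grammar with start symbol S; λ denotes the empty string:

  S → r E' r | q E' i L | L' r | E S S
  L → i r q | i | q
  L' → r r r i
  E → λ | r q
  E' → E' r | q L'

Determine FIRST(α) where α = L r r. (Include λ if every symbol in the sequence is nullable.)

Add FIRST(L) = { i, q }; L is not nullable, stop.

{ i, q }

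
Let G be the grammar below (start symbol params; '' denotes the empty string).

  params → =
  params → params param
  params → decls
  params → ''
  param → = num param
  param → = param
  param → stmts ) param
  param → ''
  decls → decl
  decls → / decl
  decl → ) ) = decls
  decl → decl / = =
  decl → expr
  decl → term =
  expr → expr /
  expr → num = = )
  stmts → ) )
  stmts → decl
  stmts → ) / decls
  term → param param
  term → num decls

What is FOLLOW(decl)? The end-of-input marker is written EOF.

In decls → decl: decl is at the end, add FOLLOW(decls) = { EOF, ), /, =, num }.
In decls → / decl: decl is at the end, add FOLLOW(decls) = { EOF, ), /, =, num }.
In decl → decl / = =: add FIRST(/ = =) = { / }.
In stmts → decl: decl is at the end, add FOLLOW(stmts) = { ) }.
Union: FOLLOW(decl) = { EOF, ), /, =, num }.

{ EOF, ), /, =, num }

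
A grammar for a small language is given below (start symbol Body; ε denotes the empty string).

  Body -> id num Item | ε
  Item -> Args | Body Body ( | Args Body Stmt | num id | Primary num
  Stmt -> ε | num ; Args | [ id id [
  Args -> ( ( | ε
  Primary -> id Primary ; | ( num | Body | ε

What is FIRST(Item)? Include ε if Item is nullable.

{ (, [, id, num, ε }

From Item -> Args: add FIRST(Args) = { (, ε } (including ε since Args is nullable).
From Item -> Body Body (: Body, Body nullable, take FIRST(Body) ∪ FIRST(Body) ∪ {(} = { (, id }.
From Item -> Args Body Stmt: Args, Body, Stmt nullable, take FIRST(Args) ∪ FIRST(Body) ∪ FIRST(Stmt) = { (, [, id, num }; also ε since the whole RHS is nullable.
Item -> num id contributes {num}.
From Item -> Primary num: Primary nullable, take FIRST(Primary) ∪ {num} = { (, id, num }.
Union: FIRST(Item) = { (, [, id, num, ε }.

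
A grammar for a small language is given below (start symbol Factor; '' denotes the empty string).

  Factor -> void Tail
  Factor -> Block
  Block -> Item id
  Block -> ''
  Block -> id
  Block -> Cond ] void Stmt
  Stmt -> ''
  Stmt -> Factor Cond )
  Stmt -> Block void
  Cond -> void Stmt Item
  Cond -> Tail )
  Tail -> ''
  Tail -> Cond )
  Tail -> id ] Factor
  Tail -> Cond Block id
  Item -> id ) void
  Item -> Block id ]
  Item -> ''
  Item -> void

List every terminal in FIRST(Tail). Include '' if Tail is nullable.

Tail -> '' contributes ''.
From Tail -> Cond ): add FIRST(Cond) = { ), id, void }.
Tail -> id ] Factor contributes {id}.
From Tail -> Cond Block id: add FIRST(Cond) = { ), id, void }.
Union: FIRST(Tail) = { ), id, void, '' }.

{ ), id, void, '' }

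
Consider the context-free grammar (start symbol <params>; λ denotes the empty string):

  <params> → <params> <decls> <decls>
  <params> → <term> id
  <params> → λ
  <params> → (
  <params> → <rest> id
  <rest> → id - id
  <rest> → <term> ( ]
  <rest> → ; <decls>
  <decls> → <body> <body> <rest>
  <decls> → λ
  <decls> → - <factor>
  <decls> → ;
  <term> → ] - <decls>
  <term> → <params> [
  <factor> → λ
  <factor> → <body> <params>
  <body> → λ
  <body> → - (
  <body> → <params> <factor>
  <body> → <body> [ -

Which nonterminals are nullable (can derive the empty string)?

{ <body>, <decls>, <factor>, <params> }

Directly nullable (have an λ-production): <params>, <decls>, <factor>, <body>.
No other nonterminal has a production whose RHS symbols are all nullable.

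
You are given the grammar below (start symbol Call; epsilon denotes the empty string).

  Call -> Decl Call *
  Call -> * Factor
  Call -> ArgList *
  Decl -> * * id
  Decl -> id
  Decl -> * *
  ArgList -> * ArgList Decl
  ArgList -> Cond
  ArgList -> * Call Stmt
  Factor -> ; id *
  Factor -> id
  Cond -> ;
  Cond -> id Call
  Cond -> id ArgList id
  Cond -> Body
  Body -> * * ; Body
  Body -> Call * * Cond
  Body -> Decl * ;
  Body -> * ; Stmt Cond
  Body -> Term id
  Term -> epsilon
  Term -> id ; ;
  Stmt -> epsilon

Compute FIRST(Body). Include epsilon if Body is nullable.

Body -> * * ; Body contributes {*}.
From Body -> Call * * Cond: add FIRST(Call) = { *, ;, id }.
From Body -> Decl * ;: add FIRST(Decl) = { *, id }.
Body -> * ; Stmt Cond contributes {*}.
From Body -> Term id: Term nullable, take FIRST(Term) ∪ {id} = { id }.
Union: FIRST(Body) = { *, ;, id }.

{ *, ;, id }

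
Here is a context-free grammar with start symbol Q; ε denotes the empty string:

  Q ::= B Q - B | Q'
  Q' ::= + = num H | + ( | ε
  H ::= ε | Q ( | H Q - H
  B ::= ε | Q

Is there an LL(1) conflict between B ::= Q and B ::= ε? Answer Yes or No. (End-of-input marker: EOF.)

FIRST(Q) = { +, -, ε } and FIRST(ε) = { ε }.
Both alternatives are nullable, violating the LL(1) condition.

Yes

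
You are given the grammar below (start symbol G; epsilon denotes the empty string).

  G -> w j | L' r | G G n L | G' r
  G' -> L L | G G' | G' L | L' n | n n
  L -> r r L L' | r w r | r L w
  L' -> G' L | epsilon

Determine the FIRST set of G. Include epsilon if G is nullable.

{ n, r, w }

G -> w j contributes {w}.
From G -> L' r: L' nullable, take FIRST(L') ∪ {r} = { n, r, w }.
From G -> G G n L: add FIRST(G) = { n, r, w }.
From G -> G' r: add FIRST(G') = { n, r, w }.
Union: FIRST(G) = { n, r, w }.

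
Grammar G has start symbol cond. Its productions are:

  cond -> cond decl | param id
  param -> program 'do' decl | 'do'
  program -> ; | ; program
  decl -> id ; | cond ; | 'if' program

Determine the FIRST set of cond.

From cond -> cond decl: add FIRST(cond) = { 'do', ; }.
From cond -> param id: add FIRST(param) = { 'do', ; }.
Union: FIRST(cond) = { 'do', ; }.

{ 'do', ; }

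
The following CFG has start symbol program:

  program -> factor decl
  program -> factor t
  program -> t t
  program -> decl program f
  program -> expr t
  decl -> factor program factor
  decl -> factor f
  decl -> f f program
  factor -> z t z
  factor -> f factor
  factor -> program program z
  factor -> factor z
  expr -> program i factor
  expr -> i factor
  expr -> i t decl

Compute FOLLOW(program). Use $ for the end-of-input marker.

{ $, f, i, t, z }

program is the start symbol, so $ ∈ FOLLOW(program).
In program -> decl program f: add FIRST(f) = { f }.
In decl -> factor program factor: add FIRST(factor) = { f, i, t, z }.
In decl -> f f program: program is at the end, add FOLLOW(decl) = { $, f, i, t, z }.
In factor -> program program z: add FIRST(program z) = { f, i, t, z }.
In factor -> program program z: add FIRST(z) = { z }.
In expr -> program i factor: add FIRST(i factor) = { i }.
Union: FOLLOW(program) = { $, f, i, t, z }.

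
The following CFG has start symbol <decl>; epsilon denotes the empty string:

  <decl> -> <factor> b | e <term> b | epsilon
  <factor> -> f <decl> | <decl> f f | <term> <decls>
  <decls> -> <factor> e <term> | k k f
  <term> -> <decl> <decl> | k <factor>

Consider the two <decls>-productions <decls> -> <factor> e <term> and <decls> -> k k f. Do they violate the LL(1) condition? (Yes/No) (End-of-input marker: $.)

FIRST(<factor> e <term>) = { e, f, k } and FIRST(k k f) = { k }.
Both contain k, so the two alternatives are not disjoint — LL(1) conflict.

Yes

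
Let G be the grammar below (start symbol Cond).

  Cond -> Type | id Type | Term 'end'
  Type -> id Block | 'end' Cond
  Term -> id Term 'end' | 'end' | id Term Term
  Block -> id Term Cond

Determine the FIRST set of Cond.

{ 'end', id }

From Cond -> Type: add FIRST(Type) = { 'end', id }.
Cond -> id Type contributes {id}.
From Cond -> Term 'end': add FIRST(Term) = { 'end', id }.
Union: FIRST(Cond) = { 'end', id }.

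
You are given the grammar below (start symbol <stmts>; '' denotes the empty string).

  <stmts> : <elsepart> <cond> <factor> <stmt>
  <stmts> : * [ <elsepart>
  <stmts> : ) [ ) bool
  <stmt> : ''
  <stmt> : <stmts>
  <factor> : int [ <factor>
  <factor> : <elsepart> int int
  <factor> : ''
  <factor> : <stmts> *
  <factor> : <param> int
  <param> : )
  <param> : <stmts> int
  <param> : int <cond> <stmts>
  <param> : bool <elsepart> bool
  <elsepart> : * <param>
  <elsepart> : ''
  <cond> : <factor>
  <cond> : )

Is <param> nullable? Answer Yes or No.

No

Nullable nonterminals: <cond>, <elsepart>, <factor>, <stmt>, <stmts>.
No production of <param> has an RHS whose symbols are all nullable, so <param> is not nullable.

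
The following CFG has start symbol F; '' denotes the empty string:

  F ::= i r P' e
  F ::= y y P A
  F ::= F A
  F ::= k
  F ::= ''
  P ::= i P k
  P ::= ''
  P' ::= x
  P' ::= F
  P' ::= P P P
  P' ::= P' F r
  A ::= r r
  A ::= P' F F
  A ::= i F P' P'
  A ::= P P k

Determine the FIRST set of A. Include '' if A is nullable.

{ i, k, r, x, y, '' }

A ::= r r contributes {r}.
From A ::= P' F F: P', F, F nullable, take FIRST(P') ∪ FIRST(F) ∪ FIRST(F) = { i, k, r, x, y }; also '' since the whole RHS is nullable.
A ::= i F P' P' contributes {i}.
From A ::= P P k: P, P nullable, take FIRST(P) ∪ FIRST(P) ∪ {k} = { i, k }.
Union: FIRST(A) = { i, k, r, x, y, '' }.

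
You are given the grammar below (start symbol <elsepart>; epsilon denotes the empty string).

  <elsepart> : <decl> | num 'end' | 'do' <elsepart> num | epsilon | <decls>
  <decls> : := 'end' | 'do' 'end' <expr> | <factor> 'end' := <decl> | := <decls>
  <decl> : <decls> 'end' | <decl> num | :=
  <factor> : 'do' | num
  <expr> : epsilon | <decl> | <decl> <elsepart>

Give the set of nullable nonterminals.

{ <elsepart>, <expr> }

Directly nullable (have an epsilon-production): <elsepart>, <expr>.
No other nonterminal has a production whose RHS symbols are all nullable.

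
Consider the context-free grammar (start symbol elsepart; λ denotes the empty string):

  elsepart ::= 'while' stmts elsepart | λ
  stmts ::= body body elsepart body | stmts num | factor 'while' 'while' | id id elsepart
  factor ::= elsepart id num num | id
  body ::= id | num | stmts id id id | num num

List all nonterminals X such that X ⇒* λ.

Directly nullable (have an λ-production): elsepart.
No other nonterminal has a production whose RHS symbols are all nullable.

{ elsepart }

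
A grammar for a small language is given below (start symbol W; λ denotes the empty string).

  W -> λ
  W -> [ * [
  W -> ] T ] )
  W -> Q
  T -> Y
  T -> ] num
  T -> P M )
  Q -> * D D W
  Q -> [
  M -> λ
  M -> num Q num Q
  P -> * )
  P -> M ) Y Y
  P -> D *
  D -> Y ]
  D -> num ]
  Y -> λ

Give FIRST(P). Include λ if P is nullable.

P -> * ) contributes {*}.
From P -> M ) Y Y: M nullable, take FIRST(M) ∪ {)} = { ), num }.
From P -> D *: add FIRST(D) = { ], num }.
Union: FIRST(P) = { ), *, ], num }.

{ ), *, ], num }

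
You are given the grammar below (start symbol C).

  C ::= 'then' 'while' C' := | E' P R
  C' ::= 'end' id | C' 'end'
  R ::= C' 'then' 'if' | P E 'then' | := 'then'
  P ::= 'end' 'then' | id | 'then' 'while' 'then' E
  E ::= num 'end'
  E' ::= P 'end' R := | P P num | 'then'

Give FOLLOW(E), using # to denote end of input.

In R ::= P E 'then': add FIRST('then') = { 'then' }.
In P ::= 'then' 'while' 'then' E: E is at the end, add FOLLOW(P) = { 'end', 'then', :=, id, num }.
Union: FOLLOW(E) = { 'end', 'then', :=, id, num }.

{ 'end', 'then', :=, id, num }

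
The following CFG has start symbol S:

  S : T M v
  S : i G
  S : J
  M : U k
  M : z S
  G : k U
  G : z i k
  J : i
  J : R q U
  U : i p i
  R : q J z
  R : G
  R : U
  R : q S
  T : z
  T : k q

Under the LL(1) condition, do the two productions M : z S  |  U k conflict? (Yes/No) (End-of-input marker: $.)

No

FIRST(z S) = { z } and FIRST(U k) = { i }.
The FIRST sets are disjoint and neither alternative is nullable — no conflict.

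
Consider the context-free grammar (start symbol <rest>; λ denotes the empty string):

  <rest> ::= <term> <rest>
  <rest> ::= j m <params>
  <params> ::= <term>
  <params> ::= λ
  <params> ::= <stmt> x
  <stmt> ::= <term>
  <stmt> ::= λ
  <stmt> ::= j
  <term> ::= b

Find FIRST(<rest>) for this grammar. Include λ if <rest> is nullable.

{ b, j }

From <rest> ::= <term> <rest>: add FIRST(<term>) = { b }.
<rest> ::= j m <params> contributes {j}.
Union: FIRST(<rest>) = { b, j }.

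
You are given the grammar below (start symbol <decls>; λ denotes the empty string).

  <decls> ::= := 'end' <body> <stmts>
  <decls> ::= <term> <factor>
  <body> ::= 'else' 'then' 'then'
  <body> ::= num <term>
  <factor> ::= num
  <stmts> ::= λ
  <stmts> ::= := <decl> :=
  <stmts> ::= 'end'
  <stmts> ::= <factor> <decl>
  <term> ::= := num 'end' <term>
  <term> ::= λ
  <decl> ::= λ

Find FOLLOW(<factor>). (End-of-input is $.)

In <decls> ::= <term> <factor>: <factor> is at the end, add FOLLOW(<decls>) = { $ }.
In <stmts> ::= <factor> <decl>: add FIRST(<decl>)\{λ} = {  }.
  Since <decl> is nullable, also add FOLLOW(<stmts>) = { $ }.
Union: FOLLOW(<factor>) = { $ }.

{ $ }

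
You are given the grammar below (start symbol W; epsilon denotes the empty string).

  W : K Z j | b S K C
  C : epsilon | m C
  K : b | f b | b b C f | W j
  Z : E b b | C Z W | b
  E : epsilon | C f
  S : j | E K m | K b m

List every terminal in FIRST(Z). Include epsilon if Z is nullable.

{ b, f, m }

From Z : E b b: E nullable, take FIRST(E) ∪ {b} = { b, f, m }.
From Z : C Z W: C nullable, take FIRST(C) ∪ FIRST(Z) = { b, f, m }.
Z : b contributes {b}.
Union: FIRST(Z) = { b, f, m }.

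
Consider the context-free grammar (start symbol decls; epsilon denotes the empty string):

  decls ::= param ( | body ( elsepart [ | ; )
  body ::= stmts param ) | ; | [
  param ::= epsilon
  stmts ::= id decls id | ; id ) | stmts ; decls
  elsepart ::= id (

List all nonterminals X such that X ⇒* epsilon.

{ param }

Directly nullable (have an epsilon-production): param.
No other nonterminal has a production whose RHS symbols are all nullable.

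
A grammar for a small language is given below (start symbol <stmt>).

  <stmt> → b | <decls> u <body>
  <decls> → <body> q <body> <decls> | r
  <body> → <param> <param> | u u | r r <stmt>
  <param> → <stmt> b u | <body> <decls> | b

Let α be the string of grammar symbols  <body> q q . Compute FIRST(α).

Add FIRST(<body>) = { b, r, u }; <body> is not nullable, stop.

{ b, r, u }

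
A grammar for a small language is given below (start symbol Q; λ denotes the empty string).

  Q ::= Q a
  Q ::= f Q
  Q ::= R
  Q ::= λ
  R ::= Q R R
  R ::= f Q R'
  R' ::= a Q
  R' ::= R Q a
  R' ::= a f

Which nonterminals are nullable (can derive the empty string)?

{ Q }

Directly nullable (have an λ-production): Q.
No other nonterminal has a production whose RHS symbols are all nullable.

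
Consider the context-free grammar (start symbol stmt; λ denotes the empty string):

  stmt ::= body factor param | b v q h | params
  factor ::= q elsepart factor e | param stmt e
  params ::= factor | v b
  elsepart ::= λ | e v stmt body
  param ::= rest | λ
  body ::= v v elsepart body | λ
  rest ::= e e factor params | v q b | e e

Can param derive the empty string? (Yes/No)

Yes

param has an λ-production, so param ⇒ λ.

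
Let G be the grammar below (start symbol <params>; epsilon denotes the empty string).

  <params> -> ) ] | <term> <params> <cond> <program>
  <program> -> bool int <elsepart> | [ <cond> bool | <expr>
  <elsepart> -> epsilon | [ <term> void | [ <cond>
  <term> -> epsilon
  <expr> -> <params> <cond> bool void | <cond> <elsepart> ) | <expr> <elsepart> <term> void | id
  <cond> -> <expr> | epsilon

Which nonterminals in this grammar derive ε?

Directly nullable (have an epsilon-production): <elsepart>, <term>, <cond>.
No other nonterminal has a production whose RHS symbols are all nullable.

{ <cond>, <elsepart>, <term> }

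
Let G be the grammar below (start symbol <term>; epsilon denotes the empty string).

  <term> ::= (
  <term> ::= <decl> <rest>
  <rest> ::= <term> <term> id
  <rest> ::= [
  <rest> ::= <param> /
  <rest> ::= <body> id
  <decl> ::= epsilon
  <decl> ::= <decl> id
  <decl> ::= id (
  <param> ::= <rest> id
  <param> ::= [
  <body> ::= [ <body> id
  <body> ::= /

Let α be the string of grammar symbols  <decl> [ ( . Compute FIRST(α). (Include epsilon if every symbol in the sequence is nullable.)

{ [, id }

Add FIRST(<decl>)\{epsilon} = { id }; <decl> is nullable, continue.
[ is a terminal; add {[} and stop.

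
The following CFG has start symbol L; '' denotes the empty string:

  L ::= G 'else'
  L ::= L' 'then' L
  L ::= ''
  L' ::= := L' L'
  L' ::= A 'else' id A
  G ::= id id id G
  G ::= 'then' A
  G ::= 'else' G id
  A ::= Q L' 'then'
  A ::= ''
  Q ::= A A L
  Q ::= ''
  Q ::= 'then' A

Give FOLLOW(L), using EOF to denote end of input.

{ EOF, 'else', 'then', :=, id }

L is the start symbol, so EOF ∈ FOLLOW(L).
In L ::= L' 'then' L: L is at the end, add FOLLOW(L) = { EOF, 'else', 'then', :=, id }.
In Q ::= A A L: L is at the end, add FOLLOW(Q) = { 'else', 'then', :=, id }.
Union: FOLLOW(L) = { EOF, 'else', 'then', :=, id }.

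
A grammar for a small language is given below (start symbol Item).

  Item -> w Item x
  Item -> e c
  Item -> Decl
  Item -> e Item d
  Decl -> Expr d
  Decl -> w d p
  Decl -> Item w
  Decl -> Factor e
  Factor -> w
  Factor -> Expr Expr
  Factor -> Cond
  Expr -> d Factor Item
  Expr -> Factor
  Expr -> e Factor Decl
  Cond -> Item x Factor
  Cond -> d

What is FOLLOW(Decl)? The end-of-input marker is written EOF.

{ EOF, d, e, w, x }

In Item -> Decl: Decl is at the end, add FOLLOW(Item) = { EOF, d, e, w, x }.
In Expr -> e Factor Decl: Decl is at the end, add FOLLOW(Expr) = { d, e, w }.
Union: FOLLOW(Decl) = { EOF, d, e, w, x }.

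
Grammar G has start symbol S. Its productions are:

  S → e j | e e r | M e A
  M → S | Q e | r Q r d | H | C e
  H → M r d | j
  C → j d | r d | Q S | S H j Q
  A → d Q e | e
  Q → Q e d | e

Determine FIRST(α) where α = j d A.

{ j }

j is a terminal; add {j} and stop.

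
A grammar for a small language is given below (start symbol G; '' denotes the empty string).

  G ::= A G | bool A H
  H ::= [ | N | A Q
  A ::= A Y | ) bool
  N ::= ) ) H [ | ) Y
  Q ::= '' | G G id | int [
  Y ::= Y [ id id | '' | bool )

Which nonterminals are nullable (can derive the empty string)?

Directly nullable (have an ''-production): Q, Y.
No other nonterminal has a production whose RHS symbols are all nullable.

{ Q, Y }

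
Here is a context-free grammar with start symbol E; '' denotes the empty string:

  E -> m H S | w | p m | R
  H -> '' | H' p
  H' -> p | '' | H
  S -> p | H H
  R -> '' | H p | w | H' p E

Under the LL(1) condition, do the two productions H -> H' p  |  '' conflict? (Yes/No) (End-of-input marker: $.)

FIRST(H' p) = { p } and FIRST('') = { '' }.
The second alternative is nullable and FOLLOW(H) = { $, p } shares p with FIRST of the first — conflict.

Yes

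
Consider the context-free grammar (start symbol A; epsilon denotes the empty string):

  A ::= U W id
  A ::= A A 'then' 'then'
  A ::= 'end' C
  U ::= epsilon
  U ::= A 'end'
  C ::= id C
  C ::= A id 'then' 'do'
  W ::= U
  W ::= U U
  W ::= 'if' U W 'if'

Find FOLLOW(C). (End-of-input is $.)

{ $, 'end', 'if', 'then', id }

In A ::= 'end' C: C is at the end, add FOLLOW(A) = { $, 'end', 'if', 'then', id }.
In C ::= id C: C is at the end, add FOLLOW(C) = { $, 'end', 'if', 'then', id }.
Union: FOLLOW(C) = { $, 'end', 'if', 'then', id }.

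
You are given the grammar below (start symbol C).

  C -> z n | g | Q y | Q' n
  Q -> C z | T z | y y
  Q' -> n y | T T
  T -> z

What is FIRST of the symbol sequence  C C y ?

{ g, n, y, z }

Add FIRST(C) = { g, n, y, z }; C is not nullable, stop.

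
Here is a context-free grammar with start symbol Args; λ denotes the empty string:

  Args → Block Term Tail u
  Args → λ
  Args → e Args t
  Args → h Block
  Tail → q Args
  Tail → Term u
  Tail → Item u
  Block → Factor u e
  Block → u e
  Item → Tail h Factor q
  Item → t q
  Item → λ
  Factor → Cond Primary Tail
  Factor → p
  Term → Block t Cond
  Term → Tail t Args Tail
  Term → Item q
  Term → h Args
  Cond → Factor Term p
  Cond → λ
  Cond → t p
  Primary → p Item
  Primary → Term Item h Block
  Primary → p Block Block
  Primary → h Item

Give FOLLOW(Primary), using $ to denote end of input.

In Factor → Cond Primary Tail: add FIRST(Tail) = { h, p, q, t, u }.
Union: FOLLOW(Primary) = { h, p, q, t, u }.

{ h, p, q, t, u }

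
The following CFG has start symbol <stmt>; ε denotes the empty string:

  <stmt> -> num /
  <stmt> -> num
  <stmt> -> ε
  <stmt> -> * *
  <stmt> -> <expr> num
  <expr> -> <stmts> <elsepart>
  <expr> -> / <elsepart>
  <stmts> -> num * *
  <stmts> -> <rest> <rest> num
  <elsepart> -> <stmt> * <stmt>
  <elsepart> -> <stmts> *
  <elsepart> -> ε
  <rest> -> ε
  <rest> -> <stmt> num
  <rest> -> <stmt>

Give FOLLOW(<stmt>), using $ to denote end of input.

<stmt> is the start symbol, so $ ∈ FOLLOW(<stmt>).
In <elsepart> -> <stmt> * <stmt>: add FIRST(* <stmt>) = { * }.
In <elsepart> -> <stmt> * <stmt>: <stmt> is at the end, add FOLLOW(<elsepart>) = { num }.
In <rest> -> <stmt> num: add FIRST(num) = { num }.
In <rest> -> <stmt>: <stmt> is at the end, add FOLLOW(<rest>) = { *, /, num }.
Union: FOLLOW(<stmt>) = { $, *, /, num }.

{ $, *, /, num }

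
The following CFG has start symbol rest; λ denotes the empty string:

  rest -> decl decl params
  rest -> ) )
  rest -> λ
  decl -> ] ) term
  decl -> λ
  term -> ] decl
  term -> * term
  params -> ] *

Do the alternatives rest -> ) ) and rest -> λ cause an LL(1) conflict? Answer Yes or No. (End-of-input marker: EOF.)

No

FIRST() )) = { ) } and FIRST(λ) = { λ }.
The second is nullable but FOLLOW(rest) = { EOF } is disjoint from FIRST of the first.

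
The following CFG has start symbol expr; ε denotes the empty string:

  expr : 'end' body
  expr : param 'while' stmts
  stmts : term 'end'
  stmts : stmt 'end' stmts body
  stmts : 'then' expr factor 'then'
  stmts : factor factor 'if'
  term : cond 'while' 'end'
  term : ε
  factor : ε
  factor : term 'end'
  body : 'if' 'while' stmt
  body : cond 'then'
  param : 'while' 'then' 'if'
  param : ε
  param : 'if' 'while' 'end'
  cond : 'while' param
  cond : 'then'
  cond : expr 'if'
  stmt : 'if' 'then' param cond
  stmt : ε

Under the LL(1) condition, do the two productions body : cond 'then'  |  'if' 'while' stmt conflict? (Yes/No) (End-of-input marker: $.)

FIRST(cond 'then') = { 'end', 'if', 'then', 'while' } and FIRST('if' 'while' stmt) = { 'if' }.
Both contain 'if', so the two alternatives are not disjoint — LL(1) conflict.

Yes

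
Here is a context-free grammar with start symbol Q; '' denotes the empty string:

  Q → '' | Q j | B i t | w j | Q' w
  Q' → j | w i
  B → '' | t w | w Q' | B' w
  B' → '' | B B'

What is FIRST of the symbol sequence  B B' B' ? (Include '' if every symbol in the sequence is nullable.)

Add FIRST(B)\{''} = { t, w }; B is nullable, continue.
Add FIRST(B')\{''} = { t, w }; B' is nullable, continue.
Add FIRST(B')\{''} = { t, w }; B' is nullable, continue.
Every symbol is nullable, so include ''.

{ t, w, '' }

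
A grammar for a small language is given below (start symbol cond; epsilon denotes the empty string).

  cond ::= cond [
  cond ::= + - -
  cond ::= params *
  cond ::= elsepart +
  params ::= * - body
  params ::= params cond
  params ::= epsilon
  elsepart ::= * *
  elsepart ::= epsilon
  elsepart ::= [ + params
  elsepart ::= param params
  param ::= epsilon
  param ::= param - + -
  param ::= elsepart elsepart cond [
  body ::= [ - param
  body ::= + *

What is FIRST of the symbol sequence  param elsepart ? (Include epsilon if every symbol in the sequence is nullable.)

{ *, +, -, [, epsilon }

Add FIRST(param)\{epsilon} = { *, +, -, [ }; param is nullable, continue.
Add FIRST(elsepart)\{epsilon} = { *, +, -, [ }; elsepart is nullable, continue.
Every symbol is nullable, so include epsilon.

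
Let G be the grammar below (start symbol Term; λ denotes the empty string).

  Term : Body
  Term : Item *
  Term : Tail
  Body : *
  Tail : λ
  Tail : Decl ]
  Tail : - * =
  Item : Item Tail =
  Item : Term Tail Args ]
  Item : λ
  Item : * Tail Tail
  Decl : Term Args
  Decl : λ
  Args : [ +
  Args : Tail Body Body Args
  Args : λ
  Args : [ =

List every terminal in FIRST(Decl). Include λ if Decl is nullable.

From Decl : Term Args: Term, Args nullable, take FIRST(Term) ∪ FIRST(Args) = { *, -, =, [, ] }; also λ since the whole RHS is nullable.
Decl : λ contributes λ.
Union: FIRST(Decl) = { *, -, =, [, ], λ }.

{ *, -, =, [, ], λ }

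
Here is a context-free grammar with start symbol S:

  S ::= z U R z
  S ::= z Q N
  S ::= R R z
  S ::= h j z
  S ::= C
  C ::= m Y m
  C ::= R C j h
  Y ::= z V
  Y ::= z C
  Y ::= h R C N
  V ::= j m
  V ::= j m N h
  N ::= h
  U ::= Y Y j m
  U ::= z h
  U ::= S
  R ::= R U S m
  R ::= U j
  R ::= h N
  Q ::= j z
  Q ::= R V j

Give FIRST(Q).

{ h, j, m, z }

Q ::= j z contributes {j}.
From Q ::= R V j: add FIRST(R) = { h, m, z }.
Union: FIRST(Q) = { h, j, m, z }.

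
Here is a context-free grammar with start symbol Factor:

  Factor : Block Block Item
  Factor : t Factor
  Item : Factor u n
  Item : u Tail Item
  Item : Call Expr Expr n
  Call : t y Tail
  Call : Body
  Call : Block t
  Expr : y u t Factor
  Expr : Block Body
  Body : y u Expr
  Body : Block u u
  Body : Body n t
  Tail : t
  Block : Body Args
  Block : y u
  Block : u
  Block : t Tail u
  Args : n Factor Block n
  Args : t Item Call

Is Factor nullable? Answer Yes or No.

No nonterminal in this grammar is nullable.
No production of Factor has an RHS whose symbols are all nullable, so Factor is not nullable.

No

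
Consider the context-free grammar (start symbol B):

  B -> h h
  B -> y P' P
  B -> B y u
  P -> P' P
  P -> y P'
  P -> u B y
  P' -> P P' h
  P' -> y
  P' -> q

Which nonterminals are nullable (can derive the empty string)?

No nonterminal has an empty production or an RHS whose symbols are all nullable.

{ } (none)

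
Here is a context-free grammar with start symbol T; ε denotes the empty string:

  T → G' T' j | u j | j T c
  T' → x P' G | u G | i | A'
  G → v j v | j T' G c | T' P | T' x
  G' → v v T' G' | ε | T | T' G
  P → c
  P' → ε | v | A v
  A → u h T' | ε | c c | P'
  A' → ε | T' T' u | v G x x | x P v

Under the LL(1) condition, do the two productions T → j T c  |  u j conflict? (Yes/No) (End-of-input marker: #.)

FIRST(j T c) = { j } and FIRST(u j) = { u }.
The FIRST sets are disjoint and neither alternative is nullable — no conflict.

No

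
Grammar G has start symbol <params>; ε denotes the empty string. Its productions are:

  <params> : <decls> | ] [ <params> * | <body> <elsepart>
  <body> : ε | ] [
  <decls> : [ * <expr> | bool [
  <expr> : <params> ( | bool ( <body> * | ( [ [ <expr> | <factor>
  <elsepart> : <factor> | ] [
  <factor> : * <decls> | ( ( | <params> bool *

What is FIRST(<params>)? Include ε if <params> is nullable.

From <params> : <decls>: add FIRST(<decls>) = { [, bool }.
<params> : ] [ <params> * contributes {]}.
From <params> : <body> <elsepart>: <body> nullable, take FIRST(<body>) ∪ FIRST(<elsepart>) = { (, *, [, ], bool }.
Union: FIRST(<params>) = { (, *, [, ], bool }.

{ (, *, [, ], bool }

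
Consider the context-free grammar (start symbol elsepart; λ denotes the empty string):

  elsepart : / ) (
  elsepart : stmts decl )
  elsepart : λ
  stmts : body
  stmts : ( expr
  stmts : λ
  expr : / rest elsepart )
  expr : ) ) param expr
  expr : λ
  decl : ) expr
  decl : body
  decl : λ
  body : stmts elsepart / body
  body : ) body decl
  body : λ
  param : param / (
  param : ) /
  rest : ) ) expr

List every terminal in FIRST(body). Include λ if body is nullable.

From body : stmts elsepart / body: stmts, elsepart nullable, take FIRST(stmts) ∪ FIRST(elsepart) ∪ {/} = { (, ), / }.
body : ) body decl contributes {)}.
body : λ contributes λ.
Union: FIRST(body) = { (, ), /, λ }.

{ (, ), /, λ }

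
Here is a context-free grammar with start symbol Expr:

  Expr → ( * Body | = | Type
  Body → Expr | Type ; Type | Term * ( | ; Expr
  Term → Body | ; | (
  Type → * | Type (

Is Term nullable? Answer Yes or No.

No nonterminal in this grammar is nullable.
No production of Term has an RHS whose symbols are all nullable, so Term is not nullable.

No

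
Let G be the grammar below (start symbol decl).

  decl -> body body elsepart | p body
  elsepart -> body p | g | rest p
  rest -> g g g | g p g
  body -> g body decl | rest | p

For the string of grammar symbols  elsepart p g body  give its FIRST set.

{ g, p }

Add FIRST(elsepart) = { g, p }; elsepart is not nullable, stop.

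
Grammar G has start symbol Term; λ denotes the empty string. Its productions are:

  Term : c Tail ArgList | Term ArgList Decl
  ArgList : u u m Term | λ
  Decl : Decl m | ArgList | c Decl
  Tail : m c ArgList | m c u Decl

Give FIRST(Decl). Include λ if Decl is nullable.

{ c, m, u, λ }

From Decl : Decl m: Decl nullable, take FIRST(Decl) ∪ {m} = { c, m, u }.
From Decl : ArgList: add FIRST(ArgList) = { u, λ } (including λ since ArgList is nullable).
Decl : c Decl contributes {c}.
Union: FIRST(Decl) = { c, m, u, λ }.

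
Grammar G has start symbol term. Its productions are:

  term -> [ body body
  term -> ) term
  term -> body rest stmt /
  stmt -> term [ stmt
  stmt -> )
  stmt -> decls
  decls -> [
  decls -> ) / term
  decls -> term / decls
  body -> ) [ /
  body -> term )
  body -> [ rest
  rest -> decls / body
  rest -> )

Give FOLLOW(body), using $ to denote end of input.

In term -> [ body body: add FIRST(body) = { ), [ }.
In term -> [ body body: body is at the end, add FOLLOW(term) = { $, ), /, [ }.
In term -> body rest stmt /: add FIRST(rest stmt /) = { ), [ }.
In rest -> decls / body: body is at the end, add FOLLOW(rest) = { $, ), /, [ }.
Union: FOLLOW(body) = { $, ), /, [ }.

{ $, ), /, [ }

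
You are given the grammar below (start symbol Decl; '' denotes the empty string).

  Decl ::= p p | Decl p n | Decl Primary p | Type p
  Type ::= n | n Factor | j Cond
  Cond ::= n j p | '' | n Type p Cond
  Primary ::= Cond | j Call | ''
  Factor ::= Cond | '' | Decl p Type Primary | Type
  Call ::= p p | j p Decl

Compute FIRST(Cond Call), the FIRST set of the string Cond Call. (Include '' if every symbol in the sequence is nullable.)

Add FIRST(Cond)\{''} = { n }; Cond is nullable, continue.
Add FIRST(Call) = { j, p }; Call is not nullable, stop.

{ j, n, p }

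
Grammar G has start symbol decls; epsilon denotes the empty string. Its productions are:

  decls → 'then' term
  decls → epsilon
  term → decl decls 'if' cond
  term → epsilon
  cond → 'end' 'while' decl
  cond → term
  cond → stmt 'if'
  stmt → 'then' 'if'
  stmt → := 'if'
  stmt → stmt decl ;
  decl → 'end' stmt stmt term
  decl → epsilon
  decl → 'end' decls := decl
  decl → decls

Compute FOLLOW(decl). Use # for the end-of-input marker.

In term → decl decls 'if' cond: add FIRST(decls 'if' cond) = { 'if', 'then' }.
In cond → 'end' 'while' decl: decl is at the end, add FOLLOW(cond) = { #, 'if', 'then', :=, ; }.
In stmt → stmt decl ;: add FIRST(;) = { ; }.
In decl → 'end' decls := decl: decl is at the end, add FOLLOW(decl) = { #, 'if', 'then', :=, ; }.
Union: FOLLOW(decl) = { #, 'if', 'then', :=, ; }.

{ #, 'if', 'then', :=, ; }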